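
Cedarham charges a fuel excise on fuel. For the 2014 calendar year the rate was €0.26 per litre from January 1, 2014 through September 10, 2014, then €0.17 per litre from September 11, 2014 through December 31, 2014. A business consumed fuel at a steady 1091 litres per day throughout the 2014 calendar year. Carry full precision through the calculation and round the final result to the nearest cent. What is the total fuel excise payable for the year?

€92,538.62

January 1 – September 10, 2014: 253 days × 1091 litres/day = 276,023 litres at €0.26/litre → €71,765.98
September 11 – December 31, 2014: 112 days × 1091 litres/day = 122,192 litres at €0.17/litre → €20,772.64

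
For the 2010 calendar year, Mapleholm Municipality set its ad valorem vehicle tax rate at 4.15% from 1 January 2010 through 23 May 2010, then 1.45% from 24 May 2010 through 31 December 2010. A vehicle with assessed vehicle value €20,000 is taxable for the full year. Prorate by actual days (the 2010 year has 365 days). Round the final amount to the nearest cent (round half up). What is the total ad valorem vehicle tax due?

€501.56

1 January – 23 May 2010: 143 days at 4.15% → €20,000 × 4.15% × 143/365 = €325.1781
24 May – 31 December 2010: 222 days at 1.45% → €20,000 × 1.45% × 222/365 = €176.3836
Total = €501.5616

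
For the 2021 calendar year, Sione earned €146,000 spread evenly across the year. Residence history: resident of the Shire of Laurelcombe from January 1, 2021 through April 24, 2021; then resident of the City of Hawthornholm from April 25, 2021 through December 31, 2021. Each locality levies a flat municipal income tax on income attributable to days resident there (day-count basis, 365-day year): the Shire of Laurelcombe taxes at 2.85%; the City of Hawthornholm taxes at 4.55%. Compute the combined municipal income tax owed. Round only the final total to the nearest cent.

€5,867.80

The Shire of Laurelcombe, January 1 – April 24, 2021: 114 days → €146,000 × 2.85% × 114/365 = €1,299.6000
The City of Hawthornholm, April 25 – December 31, 2021: 251 days → €146,000 × 4.55% × 251/365 = €4,568.2000
Total = €5,867.8000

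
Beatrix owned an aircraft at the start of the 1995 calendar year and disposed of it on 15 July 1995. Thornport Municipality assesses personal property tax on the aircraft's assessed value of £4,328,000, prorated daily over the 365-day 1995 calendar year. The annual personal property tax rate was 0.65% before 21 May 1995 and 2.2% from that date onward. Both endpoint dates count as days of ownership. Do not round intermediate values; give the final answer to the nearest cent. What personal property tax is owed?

£25,398.84

1 January – 20 May 1995: 140 days at 0.65% → £4,328,000 × 0.65% × 140/365 = £10,790.3562
21 May – 15 July 1995: 56 days at 2.2% → £4,328,000 × 2.2% × 56/365 = £14,608.4822
Total = £25,398.8384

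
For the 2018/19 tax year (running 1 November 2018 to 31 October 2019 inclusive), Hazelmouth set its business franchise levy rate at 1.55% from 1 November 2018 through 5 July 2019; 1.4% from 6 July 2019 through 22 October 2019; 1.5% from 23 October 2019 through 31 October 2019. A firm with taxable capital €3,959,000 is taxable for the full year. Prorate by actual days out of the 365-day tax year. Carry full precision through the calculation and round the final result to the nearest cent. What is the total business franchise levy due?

1 November 2018 – 5 July 2019: 247 days at 1.55% → €3,959,000 × 1.55% × 247/365 = €41,526.1137
6 July – 22 October 2019: 109 days at 1.4% → €3,959,000 × 1.4% × 109/365 = €16,551.8740
23 October – 31 October 2019: 9 days at 1.5% → €3,959,000 × 1.5% × 9/365 = €1,464.2877
Total = €59,542.2753

€59,542.28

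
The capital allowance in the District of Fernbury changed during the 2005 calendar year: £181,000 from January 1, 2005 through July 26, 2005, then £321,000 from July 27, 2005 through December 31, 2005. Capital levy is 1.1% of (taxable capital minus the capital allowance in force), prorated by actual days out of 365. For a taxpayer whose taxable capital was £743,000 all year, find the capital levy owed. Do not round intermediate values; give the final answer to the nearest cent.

£5,515.37

January 1 – July 26, 2005: 207 days, exemption £181,000 → (£743,000 − £181,000) × 1.1% × 207/365 = £3,505.9562
July 27 – December 31, 2005: 158 days, exemption £321,000 → (£743,000 − £321,000) × 1.1% × 158/365 = £2,009.4137
Total = £5,515.3699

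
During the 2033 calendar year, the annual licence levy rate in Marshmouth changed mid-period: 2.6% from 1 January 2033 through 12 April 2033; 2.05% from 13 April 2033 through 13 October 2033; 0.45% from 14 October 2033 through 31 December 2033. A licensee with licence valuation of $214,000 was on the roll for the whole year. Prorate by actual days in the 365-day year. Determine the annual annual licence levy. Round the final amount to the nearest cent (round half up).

$3,974.83

1 January – 12 April 2033: 102 days at 2.6% → $214,000 × 2.6% × 102/365 = $1,554.8712
13 April – 13 October 2033: 184 days at 2.05% → $214,000 × 2.05% × 184/365 = $2,211.5288
14 October – 31 December 2033: 79 days at 0.45% → $214,000 × 0.45% × 79/365 = $208.4301
Total = $3,974.8301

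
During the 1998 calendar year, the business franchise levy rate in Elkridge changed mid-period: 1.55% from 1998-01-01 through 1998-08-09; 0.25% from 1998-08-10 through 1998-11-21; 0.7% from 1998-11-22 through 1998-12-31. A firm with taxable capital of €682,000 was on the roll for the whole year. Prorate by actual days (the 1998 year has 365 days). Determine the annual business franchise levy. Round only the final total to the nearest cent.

€7,409.51

1998-01-01 to 1998-08-09: 221 days at 1.55% → €682,000 × 1.55% × 221/365 = €6,400.5233
1998-08-10 to 1998-11-21: 104 days at 0.25% → €682,000 × 0.25% × 104/365 = €485.8082
1998-11-22 to 1998-12-31: 40 days at 0.7% → €682,000 × 0.7% × 40/365 = €523.1781
Total = €7,409.5096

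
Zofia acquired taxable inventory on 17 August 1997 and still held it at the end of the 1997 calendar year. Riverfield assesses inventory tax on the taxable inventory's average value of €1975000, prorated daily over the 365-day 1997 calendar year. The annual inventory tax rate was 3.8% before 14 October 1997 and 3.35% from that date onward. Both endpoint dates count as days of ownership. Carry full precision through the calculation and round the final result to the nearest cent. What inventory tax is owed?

17 August – 13 October 1997: 58 days at 3.8% → €1975000 × 3.8% × 58/365 = €11925.7534
14 October – 31 December 1997: 79 days at 3.35% → €1975000 × 3.35% × 79/365 = €14320.1027
Total = €26245.8562

€26245.86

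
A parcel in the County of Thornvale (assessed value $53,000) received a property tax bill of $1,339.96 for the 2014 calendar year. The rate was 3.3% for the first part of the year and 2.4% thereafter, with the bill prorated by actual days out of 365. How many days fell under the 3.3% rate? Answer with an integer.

Let d = days at the first rate; then 365 − d days at the second rate.
$53,000 × [3.3%·d + 2.4%·(365−d)] / 365 = $1,339.96
Solving gives d = 52, so the new rate took effect on 22 February 2014.

52 days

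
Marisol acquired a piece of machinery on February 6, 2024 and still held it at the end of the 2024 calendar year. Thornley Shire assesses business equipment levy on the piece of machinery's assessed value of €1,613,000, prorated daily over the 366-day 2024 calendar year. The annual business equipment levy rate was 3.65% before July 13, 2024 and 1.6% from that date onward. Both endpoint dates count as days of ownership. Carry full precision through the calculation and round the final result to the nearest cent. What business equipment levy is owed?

€37,544.12

February 6 – July 12, 2024: 158 days at 3.65% → €1,613,000 × 3.65% × 158/366 = €25,415.7678
July 13 – December 31, 2024: 172 days at 1.6% → €1,613,000 × 1.6% × 172/366 = €12,128.3497
Total = €37,544.1175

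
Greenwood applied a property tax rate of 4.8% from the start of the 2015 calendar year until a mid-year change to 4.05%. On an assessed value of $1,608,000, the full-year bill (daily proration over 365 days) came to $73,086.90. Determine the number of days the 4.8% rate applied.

Let d = days at the first rate; then 365 − d days at the second rate.
$1,608,000 × [4.8%·d + 4.05%·(365−d)] / 365 = $73,086.90
Solving gives d = 241, so the new rate took effect on August 30, 2015.

241 days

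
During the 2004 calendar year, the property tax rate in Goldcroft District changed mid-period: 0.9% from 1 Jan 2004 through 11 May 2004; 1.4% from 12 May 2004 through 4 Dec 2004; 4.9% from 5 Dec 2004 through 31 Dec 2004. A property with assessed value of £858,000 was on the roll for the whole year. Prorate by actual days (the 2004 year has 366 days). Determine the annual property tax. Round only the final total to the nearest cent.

1 Jan – 11 May 2004: 132 days at 0.9% → £858,000 × 0.9% × 132/366 = £2,784.9836
12 May – 4 Dec 2004: 207 days at 1.4% → £858,000 × 1.4% × 207/366 = £6,793.6721
5 Dec – 31 Dec 2004: 27 days at 4.9% → £858,000 × 4.9% × 27/366 = £3,101.4590
Total = £12,680.1148

£12,680.11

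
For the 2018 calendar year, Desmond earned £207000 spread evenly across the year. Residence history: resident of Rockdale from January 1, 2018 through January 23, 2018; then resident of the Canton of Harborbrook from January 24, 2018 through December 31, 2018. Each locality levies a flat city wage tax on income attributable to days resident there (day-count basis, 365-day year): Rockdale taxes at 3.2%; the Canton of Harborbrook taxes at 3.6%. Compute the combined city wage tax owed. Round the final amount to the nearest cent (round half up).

£7399.82

Rockdale, January 1 – January 23, 2018: 23 days → £207000 × 3.2% × 23/365 = £417.4027
The Canton of Harborbrook, January 24 – December 31, 2018: 342 days → £207000 × 3.6% × 342/365 = £6982.4219
Total = £7399.8247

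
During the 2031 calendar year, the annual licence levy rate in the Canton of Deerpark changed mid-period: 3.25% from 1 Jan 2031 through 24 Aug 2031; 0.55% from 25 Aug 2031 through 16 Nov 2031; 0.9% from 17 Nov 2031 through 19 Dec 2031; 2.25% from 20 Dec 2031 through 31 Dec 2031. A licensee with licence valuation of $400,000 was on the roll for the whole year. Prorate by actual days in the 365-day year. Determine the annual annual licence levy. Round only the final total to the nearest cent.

1 Jan – 24 Aug 2031: 236 days at 3.25% → $400,000 × 3.25% × 236/365 = $8,405.4795
25 Aug – 16 Nov 2031: 84 days at 0.55% → $400,000 × 0.55% × 84/365 = $506.3014
17 Nov – 19 Dec 2031: 33 days at 0.9% → $400,000 × 0.9% × 33/365 = $325.4795
20 Dec – 31 Dec 2031: 12 days at 2.25% → $400,000 × 2.25% × 12/365 = $295.8904
Total = $9,533.1507

$9,533.15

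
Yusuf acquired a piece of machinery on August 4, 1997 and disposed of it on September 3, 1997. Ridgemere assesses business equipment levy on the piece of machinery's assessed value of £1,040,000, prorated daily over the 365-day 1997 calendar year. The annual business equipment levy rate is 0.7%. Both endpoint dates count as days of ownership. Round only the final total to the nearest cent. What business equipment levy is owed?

£618.30

Days held (August 4 – September 3, 1997): 31 out of 365
Tax = £1,040,000 × 0.7% × 31/365 = £618.3014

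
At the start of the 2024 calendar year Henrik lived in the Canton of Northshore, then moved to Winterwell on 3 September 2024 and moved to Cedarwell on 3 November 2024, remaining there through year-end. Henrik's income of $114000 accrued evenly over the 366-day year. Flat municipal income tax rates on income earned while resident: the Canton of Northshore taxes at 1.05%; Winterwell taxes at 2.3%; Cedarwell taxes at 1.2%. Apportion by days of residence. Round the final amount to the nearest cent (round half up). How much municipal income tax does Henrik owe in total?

The Canton of Northshore, 1 January – 2 September 2024: 246 days → $114000 × 1.05% × 246/366 = $804.5410
Winterwell, 3 September – 2 November 2024: 61 days → $114000 × 2.3% × 61/366 = $437.0000
Cedarwell, 3 November – 31 December 2024: 59 days → $114000 × 1.2% × 59/366 = $220.5246
Total = $1462.0656

$1462.07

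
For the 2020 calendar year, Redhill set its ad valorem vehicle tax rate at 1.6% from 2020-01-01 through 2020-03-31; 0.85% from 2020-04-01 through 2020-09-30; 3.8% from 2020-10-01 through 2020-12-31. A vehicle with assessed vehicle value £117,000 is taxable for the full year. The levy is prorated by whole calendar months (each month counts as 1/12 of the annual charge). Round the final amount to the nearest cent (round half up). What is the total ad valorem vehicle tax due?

2020-01-01 to 2020-03-31: 3 months at 1.6% → £117,000 × 1.6% × 3/12 = £468.0000
2020-04-01 to 2020-09-30: 6 months at 0.85% → £117,000 × 0.85% × 6/12 = £497.2500
2020-10-01 to 2020-12-31: 3 months at 3.8% → £117,000 × 3.8% × 3/12 = £1,111.5000
Total = £2,076.7500

£2,076.75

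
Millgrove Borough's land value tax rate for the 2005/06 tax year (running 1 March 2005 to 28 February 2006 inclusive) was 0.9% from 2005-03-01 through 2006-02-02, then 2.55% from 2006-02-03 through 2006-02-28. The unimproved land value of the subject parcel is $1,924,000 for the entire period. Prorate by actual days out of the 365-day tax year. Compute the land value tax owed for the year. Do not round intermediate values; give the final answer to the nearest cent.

2005-03-01 to 2006-02-02: 339 days at 0.9% → $1,924,000 × 0.9% × 339/365 = $16,082.5315
2006-02-03 to 2006-02-28: 26 days at 2.55% → $1,924,000 × 2.55% × 26/365 = $3,494.8274
Total = $19,577.3589

$19,577.36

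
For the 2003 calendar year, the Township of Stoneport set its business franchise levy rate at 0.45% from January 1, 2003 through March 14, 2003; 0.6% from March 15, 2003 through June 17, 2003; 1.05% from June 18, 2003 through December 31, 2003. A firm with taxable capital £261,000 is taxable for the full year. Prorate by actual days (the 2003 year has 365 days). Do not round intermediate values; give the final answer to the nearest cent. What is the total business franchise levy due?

January 1 – March 14, 2003: 73 days at 0.45% → £261,000 × 0.45% × 73/365 = £234.9000
March 15 – June 17, 2003: 95 days at 0.6% → £261,000 × 0.6% × 95/365 = £407.5890
June 18 – December 31, 2003: 197 days at 1.05% → £261,000 × 1.05% × 197/365 = £1,479.1192
Total = £2,121.6082

£2,121.61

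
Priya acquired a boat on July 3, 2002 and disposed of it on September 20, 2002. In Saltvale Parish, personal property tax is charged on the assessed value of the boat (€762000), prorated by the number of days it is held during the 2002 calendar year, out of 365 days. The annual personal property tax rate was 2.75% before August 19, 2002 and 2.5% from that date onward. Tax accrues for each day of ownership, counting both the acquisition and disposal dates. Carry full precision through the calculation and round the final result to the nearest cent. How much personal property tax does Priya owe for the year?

€4420.64

July 3 – August 18, 2002: 47 days at 2.75% → €762000 × 2.75% × 47/365 = €2698.3151
August 19 – September 20, 2002: 33 days at 2.5% → €762000 × 2.5% × 33/365 = €1722.3288
Total = €4420.6438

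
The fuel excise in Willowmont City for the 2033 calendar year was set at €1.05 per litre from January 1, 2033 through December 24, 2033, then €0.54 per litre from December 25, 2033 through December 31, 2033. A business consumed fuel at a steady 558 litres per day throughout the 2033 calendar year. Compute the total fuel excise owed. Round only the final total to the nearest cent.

€211,861.44

January 1 – December 24, 2033: 358 days × 558 litres/day = 199,764 litres at €1.05/litre → €209,752.20
December 25 – December 31, 2033: 7 days × 558 litres/day = 3,906 litres at €0.54/litre → €2,109.24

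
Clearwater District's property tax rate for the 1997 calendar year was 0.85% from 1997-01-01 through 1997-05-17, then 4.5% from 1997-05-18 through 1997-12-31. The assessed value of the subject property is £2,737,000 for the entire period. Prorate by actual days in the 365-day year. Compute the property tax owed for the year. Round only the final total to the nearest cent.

£85,668.10

1997-01-01 to 1997-05-17: 137 days at 0.85% → £2,737,000 × 0.85% × 137/365 = £8,732.1548
1997-05-18 to 1997-12-31: 228 days at 4.5% → £2,737,000 × 4.5% × 228/365 = £76,935.9452
Total = £85,668.1000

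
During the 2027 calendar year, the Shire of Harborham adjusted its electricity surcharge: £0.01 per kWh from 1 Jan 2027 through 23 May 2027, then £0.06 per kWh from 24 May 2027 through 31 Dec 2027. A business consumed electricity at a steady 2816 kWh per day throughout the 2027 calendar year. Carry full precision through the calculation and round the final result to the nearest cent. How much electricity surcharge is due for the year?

1 Jan – 23 May 2027: 143 days × 2816 kWh/day = 402,688 kWh at £0.01/kWh → £4,026.88
24 May – 31 Dec 2027: 222 days × 2816 kWh/day = 625,152 kWh at £0.06/kWh → £37,509.12

£41,536.00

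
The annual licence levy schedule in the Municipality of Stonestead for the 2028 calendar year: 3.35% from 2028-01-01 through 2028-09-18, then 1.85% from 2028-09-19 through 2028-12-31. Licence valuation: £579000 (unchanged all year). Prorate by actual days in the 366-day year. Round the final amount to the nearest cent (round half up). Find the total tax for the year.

£16928.63

2028-01-01 to 2028-09-18: 262 days at 3.35% → £579000 × 3.35% × 262/366 = £13884.9262
2028-09-19 to 2028-12-31: 104 days at 1.85% → £579000 × 1.85% × 104/366 = £3043.7049
Total = £16928.6311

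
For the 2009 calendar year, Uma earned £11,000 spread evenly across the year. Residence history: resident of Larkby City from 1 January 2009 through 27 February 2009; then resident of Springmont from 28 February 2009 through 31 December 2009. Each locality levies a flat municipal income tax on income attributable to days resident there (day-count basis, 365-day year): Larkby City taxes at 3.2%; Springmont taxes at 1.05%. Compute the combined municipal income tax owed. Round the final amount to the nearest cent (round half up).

£153.08

Larkby City, 1 January – 27 February 2009: 58 days → £11,000 × 3.2% × 58/365 = £55.9342
Springmont, 28 February – 31 December 2009: 307 days → £11,000 × 1.05% × 307/365 = £97.1466
Total = £153.0808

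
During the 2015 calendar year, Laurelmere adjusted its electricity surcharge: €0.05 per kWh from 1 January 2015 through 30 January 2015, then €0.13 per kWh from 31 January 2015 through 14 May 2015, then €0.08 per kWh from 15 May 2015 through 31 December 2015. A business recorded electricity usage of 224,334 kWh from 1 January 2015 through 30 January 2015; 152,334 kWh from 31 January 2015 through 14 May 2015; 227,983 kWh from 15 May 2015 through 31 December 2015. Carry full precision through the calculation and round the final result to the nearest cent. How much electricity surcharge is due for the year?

€49,258.76

1 January – 30 January 2015: 224,334 kWh at €0.05/kWh → €11,216.70
31 January – 14 May 2015: 152,334 kWh at €0.13/kWh → €19,803.42
15 May – 31 December 2015: 227,983 kWh at €0.08/kWh → €18,238.64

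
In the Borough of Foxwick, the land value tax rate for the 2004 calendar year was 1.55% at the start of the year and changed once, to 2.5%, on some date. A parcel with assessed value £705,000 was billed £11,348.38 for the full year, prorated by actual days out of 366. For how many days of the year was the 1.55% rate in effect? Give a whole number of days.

Let d = days at the first rate; then 366 − d days at the second rate.
£705,000 × [1.55%·d + 2.5%·(366−d)] / 366 = £11,348.38
Solving gives d = 343, so the new rate took effect on December 9, 2004.

343 days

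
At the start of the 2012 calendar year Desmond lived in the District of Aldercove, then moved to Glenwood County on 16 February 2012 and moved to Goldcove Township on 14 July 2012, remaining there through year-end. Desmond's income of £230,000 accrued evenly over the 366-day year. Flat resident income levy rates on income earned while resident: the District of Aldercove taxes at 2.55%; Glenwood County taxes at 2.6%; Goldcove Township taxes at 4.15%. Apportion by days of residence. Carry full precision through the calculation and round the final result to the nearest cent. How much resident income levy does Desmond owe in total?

£7,631.16

The District of Aldercove, 1 January – 15 February 2012: 46 days → £230,000 × 2.55% × 46/366 = £737.1311
Glenwood County, 16 February – 13 July 2012: 149 days → £230,000 × 2.6% × 149/366 = £2,434.4809
Goldcove Township, 14 July – 31 December 2012: 171 days → £230,000 × 4.15% × 171/366 = £4,459.5492
Total = £7,631.1612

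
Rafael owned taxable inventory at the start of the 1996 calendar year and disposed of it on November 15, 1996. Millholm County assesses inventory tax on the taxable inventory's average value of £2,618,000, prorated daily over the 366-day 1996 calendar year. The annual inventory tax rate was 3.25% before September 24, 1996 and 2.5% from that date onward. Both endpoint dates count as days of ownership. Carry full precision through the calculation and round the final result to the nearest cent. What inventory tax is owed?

January 1 – September 23, 1996: 267 days at 3.25% → £2,618,000 × 3.25% × 267/366 = £62,070.2049
September 24 – November 15, 1996: 53 days at 2.5% → £2,618,000 × 2.5% × 53/366 = £9,477.7322
Total = £71,547.9372

£71,547.94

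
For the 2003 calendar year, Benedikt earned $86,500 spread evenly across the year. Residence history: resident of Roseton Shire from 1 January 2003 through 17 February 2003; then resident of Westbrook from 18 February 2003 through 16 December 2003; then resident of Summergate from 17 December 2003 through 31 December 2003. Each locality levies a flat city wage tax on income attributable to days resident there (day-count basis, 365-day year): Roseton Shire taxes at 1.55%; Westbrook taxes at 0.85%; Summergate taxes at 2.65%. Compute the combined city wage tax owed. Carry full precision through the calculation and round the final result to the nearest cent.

Roseton Shire, 1 January – 17 February 2003: 48 days → $86,500 × 1.55% × 48/365 = $176.3178
Westbrook, 18 February – 16 December 2003: 302 days → $86,500 × 0.85% × 302/365 = $608.3438
Summergate, 17 December – 31 December 2003: 15 days → $86,500 × 2.65% × 15/365 = $94.2021
Total = $878.8637

$878.86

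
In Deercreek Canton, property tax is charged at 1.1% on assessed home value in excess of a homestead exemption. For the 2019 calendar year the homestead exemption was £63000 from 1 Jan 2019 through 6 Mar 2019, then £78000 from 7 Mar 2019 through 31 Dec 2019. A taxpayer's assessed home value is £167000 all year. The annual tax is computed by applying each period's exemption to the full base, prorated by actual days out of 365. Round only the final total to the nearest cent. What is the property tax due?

1 Jan – 6 Mar 2019: 65 days, exemption £63000 → (£167000 − £63000) × 1.1% × 65/365 = £203.7260
7 Mar – 31 Dec 2019: 300 days, exemption £78000 → (£167000 − £78000) × 1.1% × 300/365 = £804.6575
Total = £1008.3836

£1008.38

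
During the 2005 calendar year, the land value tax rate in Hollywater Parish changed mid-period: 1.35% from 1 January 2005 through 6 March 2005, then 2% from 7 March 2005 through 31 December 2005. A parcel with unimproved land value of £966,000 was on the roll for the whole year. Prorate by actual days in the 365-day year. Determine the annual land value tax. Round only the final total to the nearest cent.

1 January – 6 March 2005: 65 days at 1.35% → £966,000 × 1.35% × 65/365 = £2,322.3699
7 March – 31 December 2005: 300 days at 2% → £966,000 × 2% × 300/365 = £15,879.4521
Total = £18,201.8219

£18,201.82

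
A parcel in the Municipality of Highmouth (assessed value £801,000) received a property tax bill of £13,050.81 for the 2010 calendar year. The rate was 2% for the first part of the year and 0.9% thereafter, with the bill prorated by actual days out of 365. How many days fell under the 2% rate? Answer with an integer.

Let d = days at the first rate; then 365 − d days at the second rate.
£801,000 × [2%·d + 0.9%·(365−d)] / 365 = £13,050.81
Solving gives d = 242, so the new rate took effect on 31 August 2010.

242 days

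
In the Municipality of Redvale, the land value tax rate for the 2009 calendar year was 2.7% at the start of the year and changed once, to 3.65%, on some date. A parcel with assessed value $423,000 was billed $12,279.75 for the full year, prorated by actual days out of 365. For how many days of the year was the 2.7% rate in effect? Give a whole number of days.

Let d = days at the first rate; then 365 − d days at the second rate.
$423,000 × [2.7%·d + 3.65%·(365−d)] / 365 = $12,279.75
Solving gives d = 287, so the new rate took effect on 15 October 2009.

287 days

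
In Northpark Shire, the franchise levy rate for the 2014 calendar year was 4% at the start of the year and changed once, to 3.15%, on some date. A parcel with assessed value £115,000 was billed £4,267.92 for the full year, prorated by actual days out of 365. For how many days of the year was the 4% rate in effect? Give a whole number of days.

241 days

Let d = days at the first rate; then 365 − d days at the second rate.
£115,000 × [4%·d + 3.15%·(365−d)] / 365 = £4,267.92
Solving gives d = 241, so the new rate took effect on 30 August 2014.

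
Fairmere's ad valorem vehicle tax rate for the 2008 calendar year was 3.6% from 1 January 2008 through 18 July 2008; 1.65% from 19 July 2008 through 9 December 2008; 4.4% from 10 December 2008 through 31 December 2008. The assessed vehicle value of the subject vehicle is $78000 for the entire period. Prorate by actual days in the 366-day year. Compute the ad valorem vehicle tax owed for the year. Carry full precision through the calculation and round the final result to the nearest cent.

$2247.08

1 January – 18 July 2008: 200 days at 3.6% → $78000 × 3.6% × 200/366 = $1534.4262
19 July – 9 December 2008: 144 days at 1.65% → $78000 × 1.65% × 144/366 = $506.3607
10 December – 31 December 2008: 22 days at 4.4% → $78000 × 4.4% × 22/366 = $206.2951
Total = $2247.0820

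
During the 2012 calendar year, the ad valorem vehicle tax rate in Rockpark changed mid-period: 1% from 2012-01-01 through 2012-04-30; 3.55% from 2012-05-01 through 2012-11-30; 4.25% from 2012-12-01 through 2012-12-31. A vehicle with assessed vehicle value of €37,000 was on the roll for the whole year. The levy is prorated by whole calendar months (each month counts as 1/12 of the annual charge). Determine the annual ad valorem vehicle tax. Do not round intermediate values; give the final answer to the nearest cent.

2012-01-01 to 2012-04-30: 4 months at 1% → €37,000 × 1% × 4/12 = €123.3333
2012-05-01 to 2012-11-30: 7 months at 3.55% → €37,000 × 3.55% × 7/12 = €766.2083
2012-12-01 to 2012-12-31: 1 month at 4.25% → €37,000 × 4.25% × 1/12 = €131.0417
Total = €1,020.5833

€1,020.58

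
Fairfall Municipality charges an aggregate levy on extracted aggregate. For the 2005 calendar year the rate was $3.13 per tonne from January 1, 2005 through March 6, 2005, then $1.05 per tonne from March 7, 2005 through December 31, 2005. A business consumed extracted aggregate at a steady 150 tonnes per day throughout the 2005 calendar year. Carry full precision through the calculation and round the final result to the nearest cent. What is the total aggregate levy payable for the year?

January 1 – March 6, 2005: 65 days × 150 tonnes/day = 9,750 tonnes at $3.13/tonne → $30,517.50
March 7 – December 31, 2005: 300 days × 150 tonnes/day = 45,000 tonnes at $1.05/tonne → $47,250.00

$77,767.50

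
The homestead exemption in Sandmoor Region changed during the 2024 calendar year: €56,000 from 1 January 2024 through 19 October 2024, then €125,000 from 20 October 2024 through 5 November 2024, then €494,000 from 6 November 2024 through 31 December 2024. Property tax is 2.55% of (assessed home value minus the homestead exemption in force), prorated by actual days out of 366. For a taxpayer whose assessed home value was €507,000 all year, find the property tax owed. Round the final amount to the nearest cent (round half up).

€9,709.86

1 January – 19 October 2024: 293 days, exemption €56,000 → (€507,000 − €56,000) × 2.55% × 293/366 = €9,206.6844
20 October – 5 November 2024: 17 days, exemption €125,000 → (€507,000 − €125,000) × 2.55% × 17/366 = €452.4508
6 November – 31 December 2024: 56 days, exemption €494,000 → (€507,000 − €494,000) × 2.55% × 56/366 = €50.7213
Total = €9,709.8566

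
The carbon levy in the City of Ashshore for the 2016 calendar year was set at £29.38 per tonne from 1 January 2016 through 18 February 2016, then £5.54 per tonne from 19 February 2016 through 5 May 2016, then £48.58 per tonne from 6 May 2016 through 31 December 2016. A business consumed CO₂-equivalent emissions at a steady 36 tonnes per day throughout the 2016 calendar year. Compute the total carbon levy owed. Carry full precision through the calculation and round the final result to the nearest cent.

£486,914.40

1 January – 18 February 2016: 49 days × 36 tonnes/day = 1,764 tonnes at £29.38/tonne → £51,826.32
19 February – 5 May 2016: 77 days × 36 tonnes/day = 2,772 tonnes at £5.54/tonne → £15,356.88
6 May – 31 December 2016: 240 days × 36 tonnes/day = 8,640 tonnes at £48.58/tonne → £419,731.20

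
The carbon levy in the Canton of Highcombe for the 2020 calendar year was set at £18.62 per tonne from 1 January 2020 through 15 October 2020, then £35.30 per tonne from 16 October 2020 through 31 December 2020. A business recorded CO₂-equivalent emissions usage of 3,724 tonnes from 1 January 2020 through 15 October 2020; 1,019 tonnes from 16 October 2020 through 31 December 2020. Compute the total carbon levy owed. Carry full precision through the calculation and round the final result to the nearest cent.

1 January – 15 October 2020: 3,724 tonnes at £18.62/tonne → £69,340.88
16 October – 31 December 2020: 1,019 tonnes at £35.30/tonne → £35,970.70

£105,311.58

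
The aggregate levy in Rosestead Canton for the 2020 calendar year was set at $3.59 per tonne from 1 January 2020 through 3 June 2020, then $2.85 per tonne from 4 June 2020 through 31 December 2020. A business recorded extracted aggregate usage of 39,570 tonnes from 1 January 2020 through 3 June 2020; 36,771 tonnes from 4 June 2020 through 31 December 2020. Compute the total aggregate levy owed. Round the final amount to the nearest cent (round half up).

1 January – 3 June 2020: 39,570 tonnes at $3.59/tonne → $142,056.30
4 June – 31 December 2020: 36,771 tonnes at $2.85/tonne → $104,797.35

$246,853.65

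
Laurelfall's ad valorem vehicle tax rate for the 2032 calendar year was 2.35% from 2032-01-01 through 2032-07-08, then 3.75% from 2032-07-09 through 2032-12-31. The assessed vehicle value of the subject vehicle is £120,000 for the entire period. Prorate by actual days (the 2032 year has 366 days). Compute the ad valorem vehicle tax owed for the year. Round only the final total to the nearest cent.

2032-01-01 to 2032-07-08: 190 days at 2.35% → £120,000 × 2.35% × 190/366 = £1,463.9344
2032-07-09 to 2032-12-31: 176 days at 3.75% → £120,000 × 3.75% × 176/366 = £2,163.9344
Total = £3,627.8689

£3,627.87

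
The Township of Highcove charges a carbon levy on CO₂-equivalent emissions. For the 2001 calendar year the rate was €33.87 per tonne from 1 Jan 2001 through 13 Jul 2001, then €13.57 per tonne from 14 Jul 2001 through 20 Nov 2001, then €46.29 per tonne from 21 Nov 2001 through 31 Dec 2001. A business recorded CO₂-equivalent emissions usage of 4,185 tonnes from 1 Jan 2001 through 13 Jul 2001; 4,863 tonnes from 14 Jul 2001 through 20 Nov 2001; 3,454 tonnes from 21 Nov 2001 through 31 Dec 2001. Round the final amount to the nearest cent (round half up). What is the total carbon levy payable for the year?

1 Jan – 13 Jul 2001: 4,185 tonnes at €33.87/tonne → €141,745.95
14 Jul – 20 Nov 2001: 4,863 tonnes at €13.57/tonne → €65,990.91
21 Nov – 31 Dec 2001: 3,454 tonnes at €46.29/tonne → €159,885.66

€367,622.52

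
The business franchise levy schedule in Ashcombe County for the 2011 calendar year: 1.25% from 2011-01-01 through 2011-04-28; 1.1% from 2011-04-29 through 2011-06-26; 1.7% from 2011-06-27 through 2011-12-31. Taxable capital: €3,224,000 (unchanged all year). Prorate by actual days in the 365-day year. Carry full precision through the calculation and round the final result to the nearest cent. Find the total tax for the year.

2011-01-01 to 2011-04-28: 118 days at 1.25% → €3,224,000 × 1.25% × 118/365 = €13,028.4932
2011-04-29 to 2011-06-26: 59 days at 1.1% → €3,224,000 × 1.1% × 59/365 = €5,732.5370
2011-06-27 to 2011-12-31: 188 days at 1.7% → €3,224,000 × 1.7% × 188/365 = €28,229.8740
Total = €46,990.9041

€46,990.90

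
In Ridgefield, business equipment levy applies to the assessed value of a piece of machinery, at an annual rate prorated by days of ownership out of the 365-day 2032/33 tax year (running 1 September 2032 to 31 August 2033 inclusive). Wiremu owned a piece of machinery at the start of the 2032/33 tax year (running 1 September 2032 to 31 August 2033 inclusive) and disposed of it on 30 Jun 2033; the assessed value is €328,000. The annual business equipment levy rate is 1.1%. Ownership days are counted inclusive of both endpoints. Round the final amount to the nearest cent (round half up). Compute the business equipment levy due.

Days held (1 Sep 2032 – 30 Jun 2033): 303 out of 365
Tax = €328,000 × 1.1% × 303/365 = €2,995.1342

€2,995.13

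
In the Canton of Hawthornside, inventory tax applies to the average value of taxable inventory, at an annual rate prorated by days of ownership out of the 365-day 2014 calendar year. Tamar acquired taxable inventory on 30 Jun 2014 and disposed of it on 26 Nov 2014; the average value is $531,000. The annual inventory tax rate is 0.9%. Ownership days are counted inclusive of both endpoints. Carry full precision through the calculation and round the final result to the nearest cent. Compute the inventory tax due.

Days held (30 Jun – 26 Nov 2014): 150 out of 365
Tax = $531,000 × 0.9% × 150/365 = $1,963.9726

$1,963.97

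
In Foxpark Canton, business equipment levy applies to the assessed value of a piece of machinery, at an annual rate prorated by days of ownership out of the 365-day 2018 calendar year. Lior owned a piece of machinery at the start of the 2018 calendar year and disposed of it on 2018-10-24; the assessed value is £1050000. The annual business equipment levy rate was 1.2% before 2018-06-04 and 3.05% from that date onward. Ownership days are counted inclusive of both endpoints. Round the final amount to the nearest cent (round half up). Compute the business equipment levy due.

2018-01-01 to 2018-06-03: 154 days at 1.2% → £1050000 × 1.2% × 154/365 = £5316.1644
2018-06-04 to 2018-10-24: 143 days at 3.05% → £1050000 × 3.05% × 143/365 = £12546.7808
Total = £17862.9452

£17862.95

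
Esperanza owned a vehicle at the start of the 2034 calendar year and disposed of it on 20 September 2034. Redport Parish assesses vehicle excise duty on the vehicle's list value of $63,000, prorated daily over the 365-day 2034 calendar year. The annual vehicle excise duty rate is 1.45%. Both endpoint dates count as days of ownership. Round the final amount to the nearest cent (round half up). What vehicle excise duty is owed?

Days held (1 January – 20 September 2034): 263 out of 365
Tax = $63,000 × 1.45% × 263/365 = $658.2205

$658.22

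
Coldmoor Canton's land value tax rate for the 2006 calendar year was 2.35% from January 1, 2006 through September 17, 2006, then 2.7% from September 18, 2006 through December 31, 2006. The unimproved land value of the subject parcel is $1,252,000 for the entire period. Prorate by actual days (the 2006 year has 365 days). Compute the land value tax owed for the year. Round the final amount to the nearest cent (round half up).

January 1 – September 17, 2006: 260 days at 2.35% → $1,252,000 × 2.35% × 260/365 = $20,958.1370
September 18 – December 31, 2006: 105 days at 2.7% → $1,252,000 × 2.7% × 105/365 = $9,724.4384
Total = $30,682.5753

$30,682.58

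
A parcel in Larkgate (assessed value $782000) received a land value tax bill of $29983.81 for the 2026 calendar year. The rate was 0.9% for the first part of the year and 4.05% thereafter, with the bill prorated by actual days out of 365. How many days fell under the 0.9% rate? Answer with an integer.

25 days

Let d = days at the first rate; then 365 − d days at the second rate.
$782000 × [0.9%·d + 4.05%·(365−d)] / 365 = $29983.81
Solving gives d = 25, so the new rate took effect on 26 January 2026.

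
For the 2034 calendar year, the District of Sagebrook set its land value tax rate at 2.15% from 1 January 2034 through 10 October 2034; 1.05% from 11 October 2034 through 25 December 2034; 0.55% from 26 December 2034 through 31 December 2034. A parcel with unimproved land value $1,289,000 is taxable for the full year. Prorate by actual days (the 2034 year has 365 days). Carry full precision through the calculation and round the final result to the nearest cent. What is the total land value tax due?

1 January – 10 October 2034: 283 days at 2.15% → $1,289,000 × 2.15% × 283/365 = $21,487.4534
11 October – 25 December 2034: 76 days at 1.05% → $1,289,000 × 1.05% × 76/365 = $2,818.1425
26 December – 31 December 2034: 6 days at 0.55% → $1,289,000 × 0.55% × 6/365 = $116.5397
Total = $24,422.1356

$24,422.14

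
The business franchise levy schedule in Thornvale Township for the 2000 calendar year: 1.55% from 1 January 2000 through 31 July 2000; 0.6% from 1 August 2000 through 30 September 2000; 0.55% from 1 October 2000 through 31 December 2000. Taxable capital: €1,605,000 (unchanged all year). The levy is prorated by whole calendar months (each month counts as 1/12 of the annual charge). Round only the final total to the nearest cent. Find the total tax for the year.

1 January – 31 July 2000: 7 months at 1.55% → €1,605,000 × 1.55% × 7/12 = €14,511.8750
1 August – 30 September 2000: 2 months at 0.6% → €1,605,000 × 0.6% × 2/12 = €1,605.0000
1 October – 31 December 2000: 3 months at 0.55% → €1,605,000 × 0.55% × 3/12 = €2,206.8750
Total = €18,323.7500

€18,323.75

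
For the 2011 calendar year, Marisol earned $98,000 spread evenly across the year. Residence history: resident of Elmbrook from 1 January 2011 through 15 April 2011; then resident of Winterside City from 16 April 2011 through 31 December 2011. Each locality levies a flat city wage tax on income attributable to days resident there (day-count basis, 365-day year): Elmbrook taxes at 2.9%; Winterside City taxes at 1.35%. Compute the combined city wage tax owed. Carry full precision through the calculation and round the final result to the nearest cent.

$1,759.97

Elmbrook, 1 January – 15 April 2011: 105 days → $98,000 × 2.9% × 105/365 = $817.5616
Winterside City, 16 April – 31 December 2011: 260 days → $98,000 × 1.35% × 260/365 = $942.4110
Total = $1,759.9726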